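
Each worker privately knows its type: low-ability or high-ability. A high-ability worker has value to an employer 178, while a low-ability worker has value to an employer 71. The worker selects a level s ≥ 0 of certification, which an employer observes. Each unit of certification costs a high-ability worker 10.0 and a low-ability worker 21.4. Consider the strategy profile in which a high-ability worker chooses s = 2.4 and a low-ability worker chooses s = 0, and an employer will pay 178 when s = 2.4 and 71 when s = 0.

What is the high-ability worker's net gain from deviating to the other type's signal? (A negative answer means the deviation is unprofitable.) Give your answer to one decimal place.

-83.0

Playing s = 2.4 the high-ability worker receives 178 − 10.0 × 2.4 = 154.
Deviating to s = 0 yields 71 instead.
Gain from deviating: 71 − 154 = -83.0.
The gain is negative, so the high-ability type's incentive-compatibility constraint is satisfied.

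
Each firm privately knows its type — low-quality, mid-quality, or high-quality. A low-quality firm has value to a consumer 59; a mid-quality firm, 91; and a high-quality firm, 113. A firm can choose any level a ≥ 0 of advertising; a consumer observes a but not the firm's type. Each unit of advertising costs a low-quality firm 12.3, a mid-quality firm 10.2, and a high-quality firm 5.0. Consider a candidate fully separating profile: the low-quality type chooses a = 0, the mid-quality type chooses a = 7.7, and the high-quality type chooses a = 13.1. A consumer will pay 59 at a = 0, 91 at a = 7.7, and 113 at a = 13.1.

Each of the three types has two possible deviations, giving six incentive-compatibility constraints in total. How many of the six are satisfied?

3

High-quality (own payoff 113 − 5.0×13.1 = 47.5): to a=0 gives 59 → profitable ✗; to a=7.7 gives 91 − 5.0×7.7 = 52.5 → profitable ✗.
Low-quality (own payoff 59): to a=7.7 gives 91 − 12.3×7.7 = -3.71 → no gain ✓; to a=13.1 gives 113 − 12.3×13.1 = -48.13 → no gain ✓.
Mid-quality (own payoff 91 − 10.2×7.7 = 12.46): to a=0 gives 59 → profitable ✗; to a=13.1 gives 113 − 10.2×13.1 = -20.62 → no gain ✓.
3 of the 6 constraints hold; not an equilibrium.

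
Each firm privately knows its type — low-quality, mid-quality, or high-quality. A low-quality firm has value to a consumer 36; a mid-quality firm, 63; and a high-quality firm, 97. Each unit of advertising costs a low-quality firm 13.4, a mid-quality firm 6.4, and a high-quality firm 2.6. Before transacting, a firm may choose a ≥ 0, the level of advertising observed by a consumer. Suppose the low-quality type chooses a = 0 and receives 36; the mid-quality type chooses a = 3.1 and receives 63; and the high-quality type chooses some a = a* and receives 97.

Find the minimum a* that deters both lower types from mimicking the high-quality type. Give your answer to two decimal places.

Mid-quality type (on-path payoff 63 − 6.4×3.1 = 43.16) won't mimic when 43.16 ≥ 97 − 6.4·a*, i.e. a* ≥ 8.41.
Low-quality type (on-path payoff 36) won't mimic when 36 ≥ 97 − 13.4·a*, i.e. a* ≥ 4.55.
Both must hold, so a* = max(4.55, 8.41) = 8.41. The mid-quality type's constraint binds.

8.41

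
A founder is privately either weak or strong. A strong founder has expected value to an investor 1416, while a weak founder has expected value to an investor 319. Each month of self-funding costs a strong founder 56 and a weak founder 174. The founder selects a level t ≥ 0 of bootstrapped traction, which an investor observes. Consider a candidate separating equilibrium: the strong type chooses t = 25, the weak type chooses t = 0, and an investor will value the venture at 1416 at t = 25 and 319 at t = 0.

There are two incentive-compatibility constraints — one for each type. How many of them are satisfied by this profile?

Weak type: stay at 0 → 319; mimic → 1416 − 174 × 25 = -2934. IC holds (319 ≥ -2934).
Strong type: signal → 1416 − 56 × 25 = 16; deviate to 0 → 319. IC fails (16 < 319).
1 of 2 constraints hold, so this profile is not an equilibrium.

1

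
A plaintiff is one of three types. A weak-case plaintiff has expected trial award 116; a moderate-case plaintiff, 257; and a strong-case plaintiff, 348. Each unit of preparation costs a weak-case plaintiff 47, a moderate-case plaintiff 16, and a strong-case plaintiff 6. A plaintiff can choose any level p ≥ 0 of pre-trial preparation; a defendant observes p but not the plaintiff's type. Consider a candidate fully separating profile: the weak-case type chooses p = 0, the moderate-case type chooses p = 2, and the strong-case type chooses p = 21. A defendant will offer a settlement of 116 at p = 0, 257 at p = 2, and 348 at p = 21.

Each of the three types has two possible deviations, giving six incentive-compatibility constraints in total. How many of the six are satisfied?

Strong-case (own payoff 348 − 6×21 = 222): to p=0 gives 116 → no gain ✓; to p=2 gives 257 − 6×2 = 245 → profitable ✗.
Moderate-case (own payoff 257 − 16×2 = 225): to p=0 gives 116 → no gain ✓; to p=21 gives 348 − 16×21 = 12 → no gain ✓.
Weak-case (own payoff 116): to p=2 gives 257 − 47×2 = 163 → profitable ✗; to p=21 gives 348 − 47×21 = -639 → no gain ✓.
4 of the 6 constraints hold; not an equilibrium.

4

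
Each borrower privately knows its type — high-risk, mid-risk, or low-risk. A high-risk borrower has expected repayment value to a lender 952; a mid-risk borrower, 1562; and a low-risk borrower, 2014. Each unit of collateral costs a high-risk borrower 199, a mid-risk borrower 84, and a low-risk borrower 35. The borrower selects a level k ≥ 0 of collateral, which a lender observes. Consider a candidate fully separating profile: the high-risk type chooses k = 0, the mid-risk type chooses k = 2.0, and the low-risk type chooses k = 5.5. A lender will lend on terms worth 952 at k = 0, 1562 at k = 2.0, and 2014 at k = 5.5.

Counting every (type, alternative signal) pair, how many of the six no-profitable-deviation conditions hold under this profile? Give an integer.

Mid-risk (own payoff 1562 − 84×2.0 = 1394): to k=0 gives 952 → no gain ✓; to k=5.5 gives 2014 − 84×5.5 = 1552 → profitable ✗.
Low-risk (own payoff 2014 − 35×5.5 = 1821.5): to k=0 gives 952 → no gain ✓; to k=2.0 gives 1562 − 35×2.0 = 1492 → no gain ✓.
High-risk (own payoff 952): to k=2.0 gives 1562 − 199×2.0 = 1164 → profitable ✗; to k=5.5 gives 2014 − 199×5.5 = 919.5 → no gain ✓.
4 of the 6 constraints hold; not an equilibrium.

4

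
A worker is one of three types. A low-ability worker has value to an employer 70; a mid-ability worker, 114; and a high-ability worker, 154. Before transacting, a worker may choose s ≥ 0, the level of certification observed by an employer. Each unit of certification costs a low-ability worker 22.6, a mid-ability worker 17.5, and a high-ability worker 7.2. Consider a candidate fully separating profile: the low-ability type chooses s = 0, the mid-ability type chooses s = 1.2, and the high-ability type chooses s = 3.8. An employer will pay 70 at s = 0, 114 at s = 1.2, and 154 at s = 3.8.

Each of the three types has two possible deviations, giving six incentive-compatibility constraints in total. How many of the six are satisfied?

Mid-ability (own payoff 114 − 17.5×1.2 = 93): to s=0 gives 70 → no gain ✓; to s=3.8 gives 154 − 17.5×3.8 = 87.5 → no gain ✓.
High-ability (own payoff 154 − 7.2×3.8 = 126.64): to s=0 gives 70 → no gain ✓; to s=1.2 gives 114 − 7.2×1.2 = 105.36 → no gain ✓.
Low-ability (own payoff 70): to s=1.2 gives 114 − 22.6×1.2 = 86.88 → profitable ✗; to s=3.8 gives 154 − 22.6×3.8 = 68.12 → no gain ✓.
5 of the 6 constraints hold; not an equilibrium.

5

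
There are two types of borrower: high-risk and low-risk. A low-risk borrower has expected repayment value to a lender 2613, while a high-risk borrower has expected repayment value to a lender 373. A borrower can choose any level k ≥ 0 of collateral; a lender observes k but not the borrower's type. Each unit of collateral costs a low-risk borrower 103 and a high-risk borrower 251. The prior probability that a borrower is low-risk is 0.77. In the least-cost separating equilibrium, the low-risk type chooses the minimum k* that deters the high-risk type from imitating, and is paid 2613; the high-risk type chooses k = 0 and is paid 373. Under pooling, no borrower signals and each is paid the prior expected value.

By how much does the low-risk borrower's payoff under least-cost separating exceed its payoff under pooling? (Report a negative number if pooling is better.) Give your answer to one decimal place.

-404.0

Least-cost separating signal: k* solves 373 = 2613 − 251·k*, so k* = (2613 − 373)/251 ≈ 8.9243.
Low-risk type's separating payoff: 2613 − 103 × k* = 2613 − 103 × (2613 − 373)/251 = 2613 − 230720/251 ≈ 1693.797.
Pooling payoff: 0.77 × 2613 + 0.23 × 373 = 2097.8.
Difference: 1693.797 − 2097.8 = -404.003, i.e. -404.0 to one decimal place.
The low-risk type would prefer the pooling outcome.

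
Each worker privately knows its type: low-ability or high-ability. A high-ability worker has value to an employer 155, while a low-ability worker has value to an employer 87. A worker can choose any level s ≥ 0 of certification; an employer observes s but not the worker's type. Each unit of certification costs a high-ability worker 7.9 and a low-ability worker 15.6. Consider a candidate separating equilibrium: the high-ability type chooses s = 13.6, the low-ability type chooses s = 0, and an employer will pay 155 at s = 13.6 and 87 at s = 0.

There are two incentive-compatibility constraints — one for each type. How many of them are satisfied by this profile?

Low-ability type: stay at 0 → 87; mimic → 155 − 15.6 × 13.6 = -57.16. IC holds (87 ≥ -57.16).
High-ability type: signal → 155 − 7.9 × 13.6 = 47.56; deviate to 0 → 87. IC fails (47.56 < 87).
1 of 2 constraints hold, so this profile is not an equilibrium.

1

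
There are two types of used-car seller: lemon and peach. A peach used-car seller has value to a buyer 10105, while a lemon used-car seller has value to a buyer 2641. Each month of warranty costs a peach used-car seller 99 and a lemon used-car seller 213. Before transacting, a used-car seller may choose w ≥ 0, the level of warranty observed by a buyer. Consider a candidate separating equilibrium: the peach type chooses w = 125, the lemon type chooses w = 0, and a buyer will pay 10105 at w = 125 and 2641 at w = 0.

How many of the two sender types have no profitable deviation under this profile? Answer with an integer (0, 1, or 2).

Peach type: signal → 10105 − 99 × 125 = -2270; deviate to 0 → 2641. IC fails (-2270 < 2641).
Lemon type: stay at 0 → 2641; mimic → 10105 − 213 × 125 = -16520. IC holds (2641 ≥ -16520).
1 of 2 constraints hold, so this profile is not an equilibrium.

1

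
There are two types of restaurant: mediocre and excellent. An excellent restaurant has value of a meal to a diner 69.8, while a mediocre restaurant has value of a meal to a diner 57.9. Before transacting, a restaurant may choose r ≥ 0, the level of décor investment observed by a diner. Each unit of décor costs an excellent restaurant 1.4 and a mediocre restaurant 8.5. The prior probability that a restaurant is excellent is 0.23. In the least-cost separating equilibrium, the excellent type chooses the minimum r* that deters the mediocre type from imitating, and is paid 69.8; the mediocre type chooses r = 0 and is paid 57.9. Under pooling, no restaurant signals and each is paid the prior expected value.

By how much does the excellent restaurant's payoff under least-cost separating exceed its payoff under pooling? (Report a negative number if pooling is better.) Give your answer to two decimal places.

Least-cost separating signal: r* solves 57.9 = 69.8 − 8.5·r*, so r* = (69.8 − 57.9)/8.5 = 1.4.
Excellent type's separating payoff: 69.8 − 1.4 × r* = 69.8 − 1.4 × (69.8 − 57.9)/8.5 = 69.8 − 16.66/8.5 = 67.84.
Pooling payoff: 0.23 × 69.8 + 0.77 × 57.9 = 60.637.
Difference: 67.84 − 60.637 = 7.203, i.e. 7.20 to two decimal places.
The excellent type prefers to separate.

7.20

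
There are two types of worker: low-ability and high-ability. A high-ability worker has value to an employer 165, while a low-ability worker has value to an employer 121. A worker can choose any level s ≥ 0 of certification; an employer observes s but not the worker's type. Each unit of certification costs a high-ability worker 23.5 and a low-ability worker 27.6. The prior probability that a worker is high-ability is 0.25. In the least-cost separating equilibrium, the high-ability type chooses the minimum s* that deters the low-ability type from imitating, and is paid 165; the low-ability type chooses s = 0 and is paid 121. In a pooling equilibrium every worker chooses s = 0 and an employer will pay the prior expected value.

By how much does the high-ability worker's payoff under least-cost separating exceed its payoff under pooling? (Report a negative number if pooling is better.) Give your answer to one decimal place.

Least-cost separating signal: s* solves 121 = 165 − 27.6·s*, so s* = (165 − 121)/27.6 ≈ 1.5942.
High-ability type's separating payoff: 165 − 23.5 × s* = 165 − 23.5 × (165 − 121)/27.6 = 165 − 1034/27.6 ≈ 127.536.
Pooling payoff: 0.25 × 165 + 0.75 × 121 = 132.
Difference: 127.536 − 132 = -4.464, i.e. -4.5 to one decimal place.
The high-ability type would prefer the pooling outcome.

-4.5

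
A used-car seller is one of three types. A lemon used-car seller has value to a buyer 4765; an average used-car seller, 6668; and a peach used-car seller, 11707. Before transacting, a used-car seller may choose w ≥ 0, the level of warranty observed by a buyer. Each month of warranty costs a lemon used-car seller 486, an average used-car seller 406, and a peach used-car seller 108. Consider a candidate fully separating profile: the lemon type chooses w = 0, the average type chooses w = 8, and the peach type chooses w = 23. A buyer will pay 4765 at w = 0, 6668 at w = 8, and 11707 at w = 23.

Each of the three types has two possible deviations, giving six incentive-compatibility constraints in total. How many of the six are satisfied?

5

Peach (own payoff 11707 − 108×23 = 9223): to w=0 gives 4765 → no gain ✓; to w=8 gives 6668 − 108×8 = 5804 → no gain ✓.
Lemon (own payoff 4765): to w=8 gives 6668 − 486×8 = 2780 → no gain ✓; to w=23 gives 11707 − 486×23 = 529 → no gain ✓.
Average (own payoff 6668 − 406×8 = 3420): to w=0 gives 4765 → profitable ✗; to w=23 gives 11707 − 406×23 = 2369 → no gain ✓.
5 of the 6 constraints hold; not an equilibrium.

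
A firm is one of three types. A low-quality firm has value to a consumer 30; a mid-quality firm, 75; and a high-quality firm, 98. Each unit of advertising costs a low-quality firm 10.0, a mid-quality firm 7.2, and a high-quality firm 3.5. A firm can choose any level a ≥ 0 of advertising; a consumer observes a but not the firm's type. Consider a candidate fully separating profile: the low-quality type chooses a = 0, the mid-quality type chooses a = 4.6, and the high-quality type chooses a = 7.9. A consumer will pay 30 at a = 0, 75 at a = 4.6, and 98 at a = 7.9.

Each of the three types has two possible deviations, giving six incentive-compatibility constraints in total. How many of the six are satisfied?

6

Low-quality (own payoff 30): to a=4.6 gives 75 − 10.0×4.6 = 29 → no gain ✓; to a=7.9 gives 98 − 10.0×7.9 = 19 → no gain ✓.
Mid-quality (own payoff 75 − 7.2×4.6 = 41.88): to a=0 gives 30 → no gain ✓; to a=7.9 gives 98 − 7.2×7.9 = 41.12 → no gain ✓.
High-quality (own payoff 98 − 3.5×7.9 = 70.35): to a=0 gives 30 → no gain ✓; to a=4.6 gives 75 − 3.5×4.6 = 58.9 → no gain ✓.
6 of the 6 constraints hold; this profile is a separating equilibrium.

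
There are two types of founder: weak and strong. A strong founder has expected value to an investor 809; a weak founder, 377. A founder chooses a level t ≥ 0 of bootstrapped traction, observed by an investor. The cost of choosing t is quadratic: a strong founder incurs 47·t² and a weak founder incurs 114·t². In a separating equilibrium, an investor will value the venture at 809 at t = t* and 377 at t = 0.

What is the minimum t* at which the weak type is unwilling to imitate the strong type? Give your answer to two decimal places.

1.95

The weak type at t = 0 receives 377; imitating at t* yields 809 − 114·t*².
Indifference: 377 = 809 − 114·t*², so t*² = (809 − 377) / 114 ≈ 3.7895.
t* = √3.7895 ≈ 1.95.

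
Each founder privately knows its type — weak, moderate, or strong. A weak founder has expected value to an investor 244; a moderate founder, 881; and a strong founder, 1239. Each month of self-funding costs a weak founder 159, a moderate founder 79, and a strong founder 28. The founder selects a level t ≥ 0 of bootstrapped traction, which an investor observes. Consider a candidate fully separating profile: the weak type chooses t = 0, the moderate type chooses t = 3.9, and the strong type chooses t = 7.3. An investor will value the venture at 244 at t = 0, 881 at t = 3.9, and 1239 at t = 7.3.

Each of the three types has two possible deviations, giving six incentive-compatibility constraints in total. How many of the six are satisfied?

4

Strong (own payoff 1239 − 28×7.3 = 1034.6): to t=0 gives 244 → no gain ✓; to t=3.9 gives 881 − 28×3.9 = 771.8 → no gain ✓.
Moderate (own payoff 881 − 79×3.9 = 572.9): to t=0 gives 244 → no gain ✓; to t=7.3 gives 1239 − 79×7.3 = 662.3 → profitable ✗.
Weak (own payoff 244): to t=3.9 gives 881 − 159×3.9 = 260.9 → profitable ✗; to t=7.3 gives 1239 − 159×7.3 = 78.3 → no gain ✓.
4 of the 6 constraints hold; not an equilibrium.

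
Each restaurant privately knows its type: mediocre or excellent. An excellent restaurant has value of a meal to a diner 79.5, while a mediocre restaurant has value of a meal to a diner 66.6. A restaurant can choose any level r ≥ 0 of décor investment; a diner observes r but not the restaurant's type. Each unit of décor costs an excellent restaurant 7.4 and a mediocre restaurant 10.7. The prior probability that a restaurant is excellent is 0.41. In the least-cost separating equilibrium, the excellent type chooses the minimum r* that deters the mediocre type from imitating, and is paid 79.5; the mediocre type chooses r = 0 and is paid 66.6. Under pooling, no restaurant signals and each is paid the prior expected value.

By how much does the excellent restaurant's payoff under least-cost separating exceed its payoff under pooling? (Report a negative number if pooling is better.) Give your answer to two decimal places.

-1.31

Least-cost separating signal: r* solves 66.6 = 79.5 − 10.7·r*, so r* = (79.5 − 66.6)/10.7 ≈ 1.2056.
Excellent type's separating payoff: 79.5 − 7.4 × r* = 79.5 − 7.4 × (79.5 − 66.6)/10.7 = 79.5 − 95.46/10.7 ≈ 70.5785.
Pooling payoff: 0.41 × 79.5 + 0.59 × 66.6 = 71.889.
Difference: 70.5785 − 71.889 = -1.3105, i.e. -1.31 to two decimal places.
The excellent type would prefer the pooling outcome.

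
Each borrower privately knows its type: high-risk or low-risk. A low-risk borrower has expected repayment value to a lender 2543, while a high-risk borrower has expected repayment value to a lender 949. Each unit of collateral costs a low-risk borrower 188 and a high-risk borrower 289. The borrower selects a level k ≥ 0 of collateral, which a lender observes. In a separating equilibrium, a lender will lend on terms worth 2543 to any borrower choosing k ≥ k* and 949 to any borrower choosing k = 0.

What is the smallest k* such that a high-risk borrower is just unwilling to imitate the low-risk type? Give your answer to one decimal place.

A high-risk borrower choosing k = 0 receives 949.
Imitating at k* instead would pay 2543 at cost 289·k*, netting 2543 − 289·k*.
Indifference: 949 = 2543 − 289·k*, so k* = (2543 − 949) / 289 ≈ 5.5.
At k* the high-risk type's incentive constraint just binds; the low-risk type strictly prefers k* since its per-unit cost is lower.

5.5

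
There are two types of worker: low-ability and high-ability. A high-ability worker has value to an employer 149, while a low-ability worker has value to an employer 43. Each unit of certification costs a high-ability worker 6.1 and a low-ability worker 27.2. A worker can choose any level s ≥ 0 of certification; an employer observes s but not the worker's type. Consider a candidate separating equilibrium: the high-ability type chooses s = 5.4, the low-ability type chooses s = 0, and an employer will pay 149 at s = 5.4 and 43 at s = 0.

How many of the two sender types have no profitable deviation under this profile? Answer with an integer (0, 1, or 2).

2

High-ability type: signal → 149 − 6.1 × 5.4 = 116.06; deviate to 0 → 43. IC holds (116.06 ≥ 43).
Low-ability type: stay at 0 → 43; mimic → 149 − 27.2 × 5.4 = 2.12. IC holds (43 ≥ 2.12).
2 of 2 constraints hold, so this is a separating equilibrium.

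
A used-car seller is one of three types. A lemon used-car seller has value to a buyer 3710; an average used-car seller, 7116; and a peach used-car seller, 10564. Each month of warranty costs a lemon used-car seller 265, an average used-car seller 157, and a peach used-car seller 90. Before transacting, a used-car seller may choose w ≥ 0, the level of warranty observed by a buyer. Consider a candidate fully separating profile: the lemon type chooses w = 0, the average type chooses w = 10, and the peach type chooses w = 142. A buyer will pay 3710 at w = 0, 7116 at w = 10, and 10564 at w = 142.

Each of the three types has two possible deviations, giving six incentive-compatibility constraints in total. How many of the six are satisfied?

Peach (own payoff 10564 − 90×142 = -2216): to w=0 gives 3710 → profitable ✗; to w=10 gives 7116 − 90×10 = 6216 → profitable ✗.
Lemon (own payoff 3710): to w=10 gives 7116 − 265×10 = 4466 → profitable ✗; to w=142 gives 10564 − 265×142 = -27066 → no gain ✓.
Average (own payoff 7116 − 157×10 = 5546): to w=0 gives 3710 → no gain ✓; to w=142 gives 10564 − 157×142 = -11730 → no gain ✓.
3 of the 6 constraints hold; not an equilibrium.

3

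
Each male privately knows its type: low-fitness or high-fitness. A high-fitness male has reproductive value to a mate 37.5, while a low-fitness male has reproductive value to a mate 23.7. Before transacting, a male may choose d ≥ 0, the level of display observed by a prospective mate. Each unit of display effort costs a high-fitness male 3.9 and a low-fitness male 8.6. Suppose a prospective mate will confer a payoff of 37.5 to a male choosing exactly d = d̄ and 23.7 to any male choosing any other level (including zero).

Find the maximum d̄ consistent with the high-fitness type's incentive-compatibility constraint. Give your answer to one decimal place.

3.5

Choosing d̄ yields the high-fitness type 37.5 − 3.9·d̄; choosing zero yields 23.7.
The high-fitness type is indifferent at 37.5 − 3.9·d̄ = 23.7, i.e. d̄ = (37.5 − 23.7) / 3.9 ≈ 3.5.
For any d̄ above 3.5 the high-fitness type would rather pool at zero, so separation collapses.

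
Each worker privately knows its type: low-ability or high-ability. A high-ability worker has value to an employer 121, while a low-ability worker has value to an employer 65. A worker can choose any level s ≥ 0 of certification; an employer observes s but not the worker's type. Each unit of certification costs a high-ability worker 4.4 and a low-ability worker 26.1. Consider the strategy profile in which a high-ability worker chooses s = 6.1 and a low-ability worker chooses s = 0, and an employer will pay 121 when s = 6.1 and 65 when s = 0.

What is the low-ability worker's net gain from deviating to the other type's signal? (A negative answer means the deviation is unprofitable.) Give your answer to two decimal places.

-103.21

Playing s = 0 the low-ability worker receives 65.
Deviating to s = 6.1 brings payment 121 at cost 26.1 × 6.1 = 159.21, netting -38.21.
Gain from deviating: -38.21 − 65 = -103.21.
The gain is negative, so the low-ability type's incentive-compatibility constraint is satisfied.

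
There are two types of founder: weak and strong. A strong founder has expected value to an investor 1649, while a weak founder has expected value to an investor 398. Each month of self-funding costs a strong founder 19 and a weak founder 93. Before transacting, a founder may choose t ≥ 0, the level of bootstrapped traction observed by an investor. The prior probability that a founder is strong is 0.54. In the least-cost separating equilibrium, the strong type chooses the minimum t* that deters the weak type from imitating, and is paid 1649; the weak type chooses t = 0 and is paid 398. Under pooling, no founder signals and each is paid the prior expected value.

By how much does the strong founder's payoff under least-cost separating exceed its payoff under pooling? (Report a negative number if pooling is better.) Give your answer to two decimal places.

319.88

Least-cost separating signal: t* solves 398 = 1649 − 93·t*, so t* = (1649 − 398)/93 ≈ 13.4516.
Strong type's separating payoff: 1649 − 19 × t* = 1649 − 19 × (1649 − 398)/93 = 1649 − 23769/93 ≈ 1393.4194.
Pooling payoff: 0.54 × 1649 + 0.46 × 398 = 1073.54.
Difference: 1393.4194 − 1073.54 = 319.8794, i.e. 319.88 to two decimal places.
The strong type prefers to separate.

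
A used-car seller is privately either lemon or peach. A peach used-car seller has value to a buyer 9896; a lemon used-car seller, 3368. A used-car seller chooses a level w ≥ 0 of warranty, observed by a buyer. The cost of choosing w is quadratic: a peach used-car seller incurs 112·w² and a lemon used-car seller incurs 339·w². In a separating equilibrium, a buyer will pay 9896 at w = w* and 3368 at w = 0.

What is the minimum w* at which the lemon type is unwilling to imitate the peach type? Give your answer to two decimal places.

The lemon type at w = 0 receives 3368; imitating at w* yields 9896 − 339·w*².
Indifference: 3368 = 9896 − 339·w*², so w*² = (9896 − 3368) / 339 ≈ 19.2566.
w* = √19.2566 ≈ 4.39.

4.39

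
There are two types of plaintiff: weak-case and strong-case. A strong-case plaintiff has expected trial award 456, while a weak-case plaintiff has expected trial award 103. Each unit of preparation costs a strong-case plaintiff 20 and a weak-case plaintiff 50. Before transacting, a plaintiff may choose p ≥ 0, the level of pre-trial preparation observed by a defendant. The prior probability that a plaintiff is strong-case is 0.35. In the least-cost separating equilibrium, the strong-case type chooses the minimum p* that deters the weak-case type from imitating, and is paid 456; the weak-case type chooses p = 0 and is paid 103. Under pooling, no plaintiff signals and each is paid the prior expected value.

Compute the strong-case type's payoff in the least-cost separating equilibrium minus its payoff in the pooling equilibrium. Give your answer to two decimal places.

Least-cost separating signal: p* solves 103 = 456 − 50·p*, so p* = (456 − 103)/50 = 7.06.
Strong-case type's separating payoff: 456 − 20 × p* = 456 − 20 × (456 − 103)/50 = 456 − 7060/50 = 314.8.
Pooling payoff: 0.35 × 456 + 0.65 × 103 = 226.55.
Difference: 314.8 − 226.55 = 88.25.
The strong-case type prefers to separate.

88.25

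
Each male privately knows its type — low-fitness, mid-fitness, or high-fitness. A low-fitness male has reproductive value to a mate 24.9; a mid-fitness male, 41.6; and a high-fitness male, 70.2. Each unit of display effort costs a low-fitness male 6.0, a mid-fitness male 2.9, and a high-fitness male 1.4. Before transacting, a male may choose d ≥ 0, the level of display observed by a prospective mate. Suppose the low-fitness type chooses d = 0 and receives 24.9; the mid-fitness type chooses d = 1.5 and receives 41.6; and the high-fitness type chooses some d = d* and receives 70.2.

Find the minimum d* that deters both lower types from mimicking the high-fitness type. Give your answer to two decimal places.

11.36

Mid-fitness type (on-path payoff 41.6 − 2.9×1.5 = 37.25) won't mimic when 37.25 ≥ 70.2 − 2.9·d*, i.e. d* ≥ 11.36.
Low-fitness type (on-path payoff 24.9) won't mimic when 24.9 ≥ 70.2 − 6.0·d*, i.e. d* ≥ 7.55.
Both must hold, so d* = max(7.55, 11.36) = 11.36. The mid-fitness type's constraint binds.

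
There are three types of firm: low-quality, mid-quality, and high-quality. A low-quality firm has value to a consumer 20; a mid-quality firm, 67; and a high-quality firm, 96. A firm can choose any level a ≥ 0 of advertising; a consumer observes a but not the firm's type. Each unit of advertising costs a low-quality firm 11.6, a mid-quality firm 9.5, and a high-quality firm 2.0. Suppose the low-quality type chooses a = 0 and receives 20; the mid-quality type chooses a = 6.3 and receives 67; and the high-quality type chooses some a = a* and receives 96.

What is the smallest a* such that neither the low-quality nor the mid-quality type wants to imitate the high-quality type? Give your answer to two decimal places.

Mid-quality type (on-path payoff 67 − 9.5×6.3 = 7.15) won't mimic when 7.15 ≥ 96 − 9.5·a*, i.e. a* ≥ 9.35.
Low-quality type (on-path payoff 20) won't mimic when 20 ≥ 96 − 11.6·a*, i.e. a* ≥ 6.55.
Both must hold, so a* = max(6.55, 9.35) = 9.35. The mid-quality type's constraint binds.

9.35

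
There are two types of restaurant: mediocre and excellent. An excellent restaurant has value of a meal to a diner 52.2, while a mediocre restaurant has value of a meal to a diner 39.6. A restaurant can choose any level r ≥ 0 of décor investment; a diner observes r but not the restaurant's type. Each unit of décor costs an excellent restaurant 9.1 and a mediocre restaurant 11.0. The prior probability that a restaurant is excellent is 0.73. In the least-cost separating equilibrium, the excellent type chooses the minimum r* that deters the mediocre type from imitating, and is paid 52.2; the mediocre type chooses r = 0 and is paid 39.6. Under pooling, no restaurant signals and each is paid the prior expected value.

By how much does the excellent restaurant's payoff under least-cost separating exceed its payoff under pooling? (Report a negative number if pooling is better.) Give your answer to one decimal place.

-7.0

Least-cost separating signal: r* solves 39.6 = 52.2 − 11.0·r*, so r* = (52.2 − 39.6)/11.0 ≈ 1.1455.
Excellent type's separating payoff: 52.2 − 9.1 × r* = 52.2 − 9.1 × (52.2 − 39.6)/11.0 = 52.2 − 114.66/11.0 ≈ 41.776.
Pooling payoff: 0.73 × 52.2 + 0.27 × 39.6 = 48.798.
Difference: 41.776 − 48.798 = -7.022, i.e. -7.0 to one decimal place.
The excellent type would prefer the pooling outcome.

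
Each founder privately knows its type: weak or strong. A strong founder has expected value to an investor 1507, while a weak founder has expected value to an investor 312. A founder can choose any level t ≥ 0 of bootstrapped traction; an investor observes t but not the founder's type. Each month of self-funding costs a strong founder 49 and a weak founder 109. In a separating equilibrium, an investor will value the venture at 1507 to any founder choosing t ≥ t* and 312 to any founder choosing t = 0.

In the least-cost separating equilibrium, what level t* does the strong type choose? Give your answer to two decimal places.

10.96

A weak founder choosing t = 0 receives 312.
Imitating at t* instead would pay 1507 at cost 109·t*, netting 1507 − 109·t*.
Indifference: 312 = 1507 − 109·t*, so t* = (1507 − 312) / 109 ≈ 10.96.
This is the weak type's binding incentive-compatibility constraint; any t ≥ 10.96 sustains separation on that side.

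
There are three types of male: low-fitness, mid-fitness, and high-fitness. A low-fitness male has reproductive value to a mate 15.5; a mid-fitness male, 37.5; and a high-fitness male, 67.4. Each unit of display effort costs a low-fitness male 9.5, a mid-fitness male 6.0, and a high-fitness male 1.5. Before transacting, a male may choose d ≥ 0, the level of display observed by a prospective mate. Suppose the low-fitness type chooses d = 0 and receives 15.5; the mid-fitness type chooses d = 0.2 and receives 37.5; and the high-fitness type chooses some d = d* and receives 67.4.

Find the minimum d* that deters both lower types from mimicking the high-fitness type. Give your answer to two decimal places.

5.46

Mid-fitness type (on-path payoff 37.5 − 6.0×0.2 = 36.3) won't mimic when 36.3 ≥ 67.4 − 6.0·d*, i.e. d* ≥ 5.18.
Low-fitness type (on-path payoff 15.5) won't mimic when 15.5 ≥ 67.4 − 9.5·d*, i.e. d* ≥ 5.46.
Both must hold, so d* = max(5.46, 5.18) = 5.46. The low-fitness type's constraint binds.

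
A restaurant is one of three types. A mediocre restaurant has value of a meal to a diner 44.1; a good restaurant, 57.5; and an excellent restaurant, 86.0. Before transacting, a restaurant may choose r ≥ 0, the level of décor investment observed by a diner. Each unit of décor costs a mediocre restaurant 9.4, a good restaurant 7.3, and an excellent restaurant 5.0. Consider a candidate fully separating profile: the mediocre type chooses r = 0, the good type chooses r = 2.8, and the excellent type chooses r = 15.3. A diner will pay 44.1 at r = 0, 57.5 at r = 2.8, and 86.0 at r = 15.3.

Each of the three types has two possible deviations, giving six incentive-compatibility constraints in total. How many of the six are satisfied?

3

Excellent (own payoff 86.0 − 5.0×15.3 = 9.5): to r=0 gives 44.1 → profitable ✗; to r=2.8 gives 57.5 − 5.0×2.8 = 43.5 → profitable ✗.
Mediocre (own payoff 44.1): to r=2.8 gives 57.5 − 9.4×2.8 = 31.18 → no gain ✓; to r=15.3 gives 86.0 − 9.4×15.3 = -57.82 → no gain ✓.
Good (own payoff 57.5 − 7.3×2.8 = 37.06): to r=0 gives 44.1 → profitable ✗; to r=15.3 gives 86.0 − 7.3×15.3 = -25.69 → no gain ✓.
3 of the 6 constraints hold; not an equilibrium.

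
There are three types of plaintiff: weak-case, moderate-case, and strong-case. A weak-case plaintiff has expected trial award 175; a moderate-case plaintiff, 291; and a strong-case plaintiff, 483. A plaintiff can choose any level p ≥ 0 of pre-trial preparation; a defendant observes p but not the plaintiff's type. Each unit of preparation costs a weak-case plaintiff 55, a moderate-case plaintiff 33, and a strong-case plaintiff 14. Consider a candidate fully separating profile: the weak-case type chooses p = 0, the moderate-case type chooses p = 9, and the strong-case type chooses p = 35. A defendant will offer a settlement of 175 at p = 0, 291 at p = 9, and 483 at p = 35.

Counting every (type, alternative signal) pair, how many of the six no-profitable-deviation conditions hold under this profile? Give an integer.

3

Strong-case (own payoff 483 − 14×35 = -7): to p=0 gives 175 → profitable ✗; to p=9 gives 291 − 14×9 = 165 → profitable ✗.
Moderate-case (own payoff 291 − 33×9 = -6): to p=0 gives 175 → profitable ✗; to p=35 gives 483 − 33×35 = -672 → no gain ✓.
Weak-case (own payoff 175): to p=9 gives 291 − 55×9 = -204 → no gain ✓; to p=35 gives 483 − 55×35 = -1442 → no gain ✓.
3 of the 6 constraints hold; not an equilibrium.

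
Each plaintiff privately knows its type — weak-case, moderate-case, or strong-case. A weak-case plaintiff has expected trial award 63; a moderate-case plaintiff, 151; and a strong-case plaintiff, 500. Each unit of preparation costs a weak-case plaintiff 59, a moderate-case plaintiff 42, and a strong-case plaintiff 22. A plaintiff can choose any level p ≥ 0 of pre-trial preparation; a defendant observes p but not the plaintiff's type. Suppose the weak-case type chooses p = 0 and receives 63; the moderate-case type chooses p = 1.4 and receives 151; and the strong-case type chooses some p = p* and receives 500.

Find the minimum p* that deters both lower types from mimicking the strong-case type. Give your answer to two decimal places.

9.71

Weak-case type (on-path payoff 63) won't mimic when 63 ≥ 500 − 59·p*, i.e. p* ≥ 7.41.
Moderate-case type (on-path payoff 151 − 42×1.4 = 92.2) won't mimic when 92.2 ≥ 500 − 42·p*, i.e. p* ≥ 9.71.
Both must hold, so p* = max(7.41, 9.71) = 9.71. The moderate-case type's constraint binds.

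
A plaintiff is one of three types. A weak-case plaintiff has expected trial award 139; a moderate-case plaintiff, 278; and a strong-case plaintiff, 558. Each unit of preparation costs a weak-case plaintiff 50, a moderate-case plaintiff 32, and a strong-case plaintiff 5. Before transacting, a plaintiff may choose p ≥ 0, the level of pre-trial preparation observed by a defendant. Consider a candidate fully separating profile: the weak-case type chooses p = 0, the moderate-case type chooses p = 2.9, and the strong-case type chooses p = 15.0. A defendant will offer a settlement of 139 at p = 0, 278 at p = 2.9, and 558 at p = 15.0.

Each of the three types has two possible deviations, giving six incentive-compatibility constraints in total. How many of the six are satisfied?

6

Weak-case (own payoff 139): to p=2.9 gives 278 − 50×2.9 = 133 → no gain ✓; to p=15.0 gives 558 − 50×15.0 = -192 → no gain ✓.
Moderate-case (own payoff 278 − 32×2.9 = 185.2): to p=0 gives 139 → no gain ✓; to p=15.0 gives 558 − 32×15.0 = 78 → no gain ✓.
Strong-case (own payoff 558 − 5×15.0 = 483): to p=0 gives 139 → no gain ✓; to p=2.9 gives 278 − 5×2.9 = 263.5 → no gain ✓.
6 of the 6 constraints hold; this profile is a separating equilibrium.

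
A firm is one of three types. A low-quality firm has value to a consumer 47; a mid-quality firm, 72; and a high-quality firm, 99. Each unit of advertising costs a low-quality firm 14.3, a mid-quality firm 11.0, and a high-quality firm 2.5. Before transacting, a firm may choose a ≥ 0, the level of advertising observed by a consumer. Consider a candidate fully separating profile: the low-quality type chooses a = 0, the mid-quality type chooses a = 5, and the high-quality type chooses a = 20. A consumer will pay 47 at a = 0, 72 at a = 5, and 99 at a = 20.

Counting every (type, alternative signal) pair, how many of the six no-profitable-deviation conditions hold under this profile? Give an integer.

Mid-quality (own payoff 72 − 11.0×5 = 17): to a=0 gives 47 → profitable ✗; to a=20 gives 99 − 11.0×20 = -121 → no gain ✓.
High-quality (own payoff 99 − 2.5×20 = 49): to a=0 gives 47 → no gain ✓; to a=5 gives 72 − 2.5×5 = 59.5 → profitable ✗.
Low-quality (own payoff 47): to a=5 gives 72 − 14.3×5 = 0.5 → no gain ✓; to a=20 gives 99 − 14.3×20 = -187 → no gain ✓.
4 of the 6 constraints hold; not an equilibrium.

4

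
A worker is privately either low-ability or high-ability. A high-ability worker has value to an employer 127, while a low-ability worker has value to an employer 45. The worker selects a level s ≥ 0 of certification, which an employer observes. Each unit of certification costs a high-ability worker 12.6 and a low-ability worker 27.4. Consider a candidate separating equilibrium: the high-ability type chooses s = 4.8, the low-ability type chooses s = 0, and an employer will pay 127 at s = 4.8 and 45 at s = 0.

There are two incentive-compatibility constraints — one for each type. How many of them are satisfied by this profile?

High-ability type: signal → 127 − 12.6 × 4.8 = 66.52; deviate to 0 → 45. IC holds (66.52 ≥ 45).
Low-ability type: stay at 0 → 45; mimic → 127 − 27.4 × 4.8 = -4.52. IC holds (45 ≥ -4.52).
2 of 2 constraints hold, so this is a separating equilibrium.

2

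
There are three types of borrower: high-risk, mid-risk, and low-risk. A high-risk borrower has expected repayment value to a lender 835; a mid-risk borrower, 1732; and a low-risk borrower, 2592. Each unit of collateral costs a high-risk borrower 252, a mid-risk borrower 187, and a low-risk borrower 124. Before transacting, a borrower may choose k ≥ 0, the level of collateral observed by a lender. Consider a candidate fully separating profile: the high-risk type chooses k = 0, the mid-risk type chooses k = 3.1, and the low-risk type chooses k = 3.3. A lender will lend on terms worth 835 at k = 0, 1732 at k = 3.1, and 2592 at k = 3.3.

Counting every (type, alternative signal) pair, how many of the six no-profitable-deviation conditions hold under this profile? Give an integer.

3

High-risk (own payoff 835): to k=3.1 gives 1732 − 252×3.1 = 950.8 → profitable ✗; to k=3.3 gives 2592 − 252×3.3 = 1760.4 → profitable ✗.
Low-risk (own payoff 2592 − 124×3.3 = 2182.8): to k=0 gives 835 → no gain ✓; to k=3.1 gives 1732 − 124×3.1 = 1347.6 → no gain ✓.
Mid-risk (own payoff 1732 − 187×3.1 = 1152.3): to k=0 gives 835 → no gain ✓; to k=3.3 gives 2592 − 187×3.3 = 1974.9 → profitable ✗.
3 of the 6 constraints hold; not an equilibrium.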